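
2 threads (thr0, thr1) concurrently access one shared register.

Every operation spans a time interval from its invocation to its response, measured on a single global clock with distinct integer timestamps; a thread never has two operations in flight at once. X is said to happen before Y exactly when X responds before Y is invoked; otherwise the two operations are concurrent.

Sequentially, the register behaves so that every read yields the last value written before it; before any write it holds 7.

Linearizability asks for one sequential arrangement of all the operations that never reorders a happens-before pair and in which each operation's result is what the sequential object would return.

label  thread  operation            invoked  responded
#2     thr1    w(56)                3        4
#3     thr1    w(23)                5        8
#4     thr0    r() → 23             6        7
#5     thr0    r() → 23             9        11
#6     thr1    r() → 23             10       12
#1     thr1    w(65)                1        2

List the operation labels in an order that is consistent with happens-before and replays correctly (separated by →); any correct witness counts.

after step 1 (#1 w(65)): value 65
after step 2 (#2 w(56)): value 56
after step 3 (#3 w(23)): value 23
after step 4 (#4 r() → 23): value 23
after step 5 (#5 r() → 23): value 23
after step 6 (#6 r() → 23): value 23

#1 → #2 → #3 → #4 → #5 → #6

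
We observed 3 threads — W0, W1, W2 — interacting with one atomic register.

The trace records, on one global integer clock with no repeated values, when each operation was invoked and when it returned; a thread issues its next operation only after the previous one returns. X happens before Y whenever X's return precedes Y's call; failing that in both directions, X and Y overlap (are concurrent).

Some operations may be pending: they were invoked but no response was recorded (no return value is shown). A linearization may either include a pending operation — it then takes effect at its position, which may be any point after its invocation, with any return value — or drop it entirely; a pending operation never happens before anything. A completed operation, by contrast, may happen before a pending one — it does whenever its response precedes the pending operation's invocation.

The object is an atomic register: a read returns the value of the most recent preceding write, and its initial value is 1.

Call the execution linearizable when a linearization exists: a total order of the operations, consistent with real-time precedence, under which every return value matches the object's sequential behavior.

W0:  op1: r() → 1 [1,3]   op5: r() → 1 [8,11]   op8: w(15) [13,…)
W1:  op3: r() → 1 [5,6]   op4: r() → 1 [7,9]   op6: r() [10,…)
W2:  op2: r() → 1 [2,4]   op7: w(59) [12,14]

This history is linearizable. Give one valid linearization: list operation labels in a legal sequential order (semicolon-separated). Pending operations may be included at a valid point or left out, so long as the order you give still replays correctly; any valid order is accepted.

after step 1 (op1 r() → 1): value 1
after step 2 (op2 r() → 1): value 1
after step 3 (op3 r() → 1): value 1
after step 4 (op4 r() → 1): value 1
after step 5 (op5 r() → 1): value 1
after step 6 (op6 r() (pending, included)): value 1
after step 7 (op7 w(59)): value 59

op1; op2; op3; op4; op5; op6; op7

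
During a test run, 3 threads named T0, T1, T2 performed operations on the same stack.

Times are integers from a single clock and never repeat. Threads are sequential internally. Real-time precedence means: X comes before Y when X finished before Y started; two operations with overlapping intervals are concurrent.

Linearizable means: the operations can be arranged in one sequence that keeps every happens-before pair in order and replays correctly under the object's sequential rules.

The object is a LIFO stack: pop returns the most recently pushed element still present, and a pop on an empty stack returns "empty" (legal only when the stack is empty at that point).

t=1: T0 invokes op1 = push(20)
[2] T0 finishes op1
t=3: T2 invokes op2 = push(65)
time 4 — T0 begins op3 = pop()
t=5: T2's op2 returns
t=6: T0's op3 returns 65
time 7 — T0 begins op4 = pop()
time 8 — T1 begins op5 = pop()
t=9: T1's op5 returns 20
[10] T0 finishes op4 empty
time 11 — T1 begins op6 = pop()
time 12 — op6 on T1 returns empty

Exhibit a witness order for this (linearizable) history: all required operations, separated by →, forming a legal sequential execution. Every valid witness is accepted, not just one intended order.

step 1: op1 push(20) — stack <20>
step 2: op2 push(65) — stack <20,65>
step 3: op3 pop() → 65 — stack <20>
step 4: op5 pop() → 20 — stack <>
step 5: op4 pop() → empty — stack <>
step 6: op6 pop() → empty — stack <>

op1 → op2 → op3 → op5 → op4 → op6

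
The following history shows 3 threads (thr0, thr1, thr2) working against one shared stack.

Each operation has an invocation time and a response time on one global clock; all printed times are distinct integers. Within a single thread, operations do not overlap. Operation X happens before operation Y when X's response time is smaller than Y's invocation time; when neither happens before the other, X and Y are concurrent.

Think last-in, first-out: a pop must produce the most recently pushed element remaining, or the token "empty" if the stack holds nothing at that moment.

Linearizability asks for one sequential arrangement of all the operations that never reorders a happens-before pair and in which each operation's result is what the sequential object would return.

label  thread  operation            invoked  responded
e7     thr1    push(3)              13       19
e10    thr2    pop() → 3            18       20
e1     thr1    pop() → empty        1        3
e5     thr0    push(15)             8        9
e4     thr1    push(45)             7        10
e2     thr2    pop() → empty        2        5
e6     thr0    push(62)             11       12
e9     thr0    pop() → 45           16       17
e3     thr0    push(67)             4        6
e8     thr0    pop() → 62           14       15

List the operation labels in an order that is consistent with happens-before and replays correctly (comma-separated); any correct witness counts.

step 1: e1 pop() → empty — stack <>
step 2: e2 pop() → empty — stack <>
step 3: e3 push(67) — stack <67>
step 4: e5 push(15) — stack <67,15>
step 5: e4 push(45) — stack <67,15,45>
step 6: e6 push(62) — stack <67,15,45,62>
step 7: e8 pop() → 62 — stack <67,15,45>
step 8: e9 pop() → 45 — stack <67,15>
step 9: e7 push(3) — stack <67,15,3>
step 10: e10 pop() → 3 — stack <67,15>

e1, e2, e3, e5, e4, e6, e8, e9, e7, e10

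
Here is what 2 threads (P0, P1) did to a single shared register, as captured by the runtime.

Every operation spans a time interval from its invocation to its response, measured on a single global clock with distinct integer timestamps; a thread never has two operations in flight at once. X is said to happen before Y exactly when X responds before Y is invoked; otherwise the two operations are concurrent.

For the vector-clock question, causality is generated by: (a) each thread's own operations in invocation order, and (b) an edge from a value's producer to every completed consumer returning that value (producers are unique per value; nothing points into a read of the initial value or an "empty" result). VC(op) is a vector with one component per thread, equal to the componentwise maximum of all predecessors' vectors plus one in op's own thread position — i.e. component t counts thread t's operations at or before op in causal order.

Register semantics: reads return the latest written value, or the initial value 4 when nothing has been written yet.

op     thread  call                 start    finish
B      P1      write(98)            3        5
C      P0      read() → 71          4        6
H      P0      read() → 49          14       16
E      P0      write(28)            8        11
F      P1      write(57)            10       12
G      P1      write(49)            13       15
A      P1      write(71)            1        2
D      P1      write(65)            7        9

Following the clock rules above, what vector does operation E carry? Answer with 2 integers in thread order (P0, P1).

A, invoked 1, has no incoming edges; only P1's bump applies → (0, 1)
from VC(A)=(0, 1), B (invoked 3) maxes components and bumps P1 → (0, 2)
from VC(A)=(0, 1), C (invoked 4) maxes components and bumps P0 → (1, 1)
from VC(B)=(0, 2), D (invoked 7) maxes components and bumps P1 → (0, 3)
from VC(C)=(1, 1), E (invoked 8) maxes components and bumps P0 → (2, 1)
from VC(D)=(0, 3), F (invoked 10) maxes components and bumps P1 → (0, 4)
from VC(F)=(0, 4), G (invoked 13) maxes components and bumps P1 → (0, 5)
from VC(E)=(2, 1), VC(G)=(0, 5), H (invoked 14) maxes components and bumps P0 → (3, 5)
target: VC(E) = (2, 1)

(2, 1)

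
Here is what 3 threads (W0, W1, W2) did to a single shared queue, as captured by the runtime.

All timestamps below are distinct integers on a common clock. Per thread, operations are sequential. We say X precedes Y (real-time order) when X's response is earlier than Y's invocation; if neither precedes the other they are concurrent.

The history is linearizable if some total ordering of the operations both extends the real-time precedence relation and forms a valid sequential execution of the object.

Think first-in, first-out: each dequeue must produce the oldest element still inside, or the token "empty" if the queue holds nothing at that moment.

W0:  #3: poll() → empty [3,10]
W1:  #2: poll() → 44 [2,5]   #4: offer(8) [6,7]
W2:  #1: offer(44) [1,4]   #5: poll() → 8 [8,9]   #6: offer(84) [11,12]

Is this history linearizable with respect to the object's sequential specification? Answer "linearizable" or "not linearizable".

one valid linearization: #1, #2, #3, #4, #5, #6
step 1: #1 offer(44) — queue <44>
step 2: #2 poll() → 44 — queue <>
step 3: #3 poll() → empty — queue <>
step 4: #4 offer(8) — queue <8>
step 5: #5 poll() → 8 — queue <>
step 6: #6 offer(84) — queue <84>

linearizable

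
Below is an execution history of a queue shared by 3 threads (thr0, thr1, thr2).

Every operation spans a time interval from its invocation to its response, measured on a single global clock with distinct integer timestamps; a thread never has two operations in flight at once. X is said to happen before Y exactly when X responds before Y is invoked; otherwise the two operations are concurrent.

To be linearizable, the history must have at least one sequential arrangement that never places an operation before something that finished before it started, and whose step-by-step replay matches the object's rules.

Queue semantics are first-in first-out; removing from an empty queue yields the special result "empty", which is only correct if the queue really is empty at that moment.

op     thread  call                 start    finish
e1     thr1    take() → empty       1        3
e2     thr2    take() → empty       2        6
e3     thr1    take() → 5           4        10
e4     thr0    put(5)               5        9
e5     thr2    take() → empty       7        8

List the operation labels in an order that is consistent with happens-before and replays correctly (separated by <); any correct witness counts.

e1 < e2 < e4 < e3 < e5

after step 1 (e1 take() → empty): queue <>
after step 2 (e2 take() → empty): queue <>
after step 3 (e4 put(5)): queue <5>
after step 4 (e3 take() → 5): queue <>
after step 5 (e5 take() → empty): queue <>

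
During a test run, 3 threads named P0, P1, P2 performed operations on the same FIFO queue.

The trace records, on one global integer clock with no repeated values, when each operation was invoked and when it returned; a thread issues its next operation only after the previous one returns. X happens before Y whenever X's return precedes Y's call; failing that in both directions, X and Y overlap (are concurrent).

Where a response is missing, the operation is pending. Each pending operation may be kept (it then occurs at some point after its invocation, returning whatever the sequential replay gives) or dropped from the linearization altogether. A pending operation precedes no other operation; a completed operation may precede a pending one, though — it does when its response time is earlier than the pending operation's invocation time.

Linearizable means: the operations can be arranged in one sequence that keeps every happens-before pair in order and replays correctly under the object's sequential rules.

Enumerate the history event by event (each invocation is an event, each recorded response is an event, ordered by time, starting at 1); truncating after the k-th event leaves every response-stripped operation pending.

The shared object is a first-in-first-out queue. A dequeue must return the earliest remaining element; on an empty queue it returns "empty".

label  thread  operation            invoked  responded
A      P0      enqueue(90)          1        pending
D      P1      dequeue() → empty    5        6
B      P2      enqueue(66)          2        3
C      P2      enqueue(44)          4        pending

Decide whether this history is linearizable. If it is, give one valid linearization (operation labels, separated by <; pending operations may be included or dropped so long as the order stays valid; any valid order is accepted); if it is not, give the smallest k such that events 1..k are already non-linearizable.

already the first 6 events (up to D's response at time 6) admit no linearization; the first 5 still do
exactly one order of the 2 completed ops respects real time; the FIFO queue replay fails
including or dropping the 2 pending operations (A, C) in any combination fails
one such order, B, D (pending dropped), breaks at step 2 where D dequeue() → empty is illegal

not linearizable — minimal violating prefix: 6 events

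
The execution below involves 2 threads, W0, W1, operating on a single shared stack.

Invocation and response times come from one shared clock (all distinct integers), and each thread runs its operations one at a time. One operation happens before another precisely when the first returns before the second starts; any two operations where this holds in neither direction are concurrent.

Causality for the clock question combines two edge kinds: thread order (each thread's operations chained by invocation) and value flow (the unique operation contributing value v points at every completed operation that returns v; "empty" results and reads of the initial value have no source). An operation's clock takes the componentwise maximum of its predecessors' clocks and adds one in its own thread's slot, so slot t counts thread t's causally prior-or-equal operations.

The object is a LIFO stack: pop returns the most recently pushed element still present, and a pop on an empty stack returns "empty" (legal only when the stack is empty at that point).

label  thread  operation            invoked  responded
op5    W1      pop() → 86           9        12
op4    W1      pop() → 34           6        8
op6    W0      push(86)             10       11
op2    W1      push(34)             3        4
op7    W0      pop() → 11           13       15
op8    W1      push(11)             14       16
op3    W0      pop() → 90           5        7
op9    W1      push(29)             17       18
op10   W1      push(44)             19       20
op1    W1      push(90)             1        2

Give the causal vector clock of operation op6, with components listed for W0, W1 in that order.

root op op1, invoked 1: fresh clock plus W1's own tick → (0, 1)
merge at op2 (invoked 3): VC(op1)=(0, 1), own-thread bump on W1 → (0, 2)
merge at op3 (invoked 5): VC(op1)=(0, 1), own-thread bump on W0 → (1, 1)
merge at op4 (invoked 6): VC(op2)=(0, 2), own-thread bump on W1 → (0, 3)
merge at op6 (invoked 10): VC(op3)=(1, 1), own-thread bump on W0 → (2, 1)
merge at op5 (invoked 9): VC(op4)=(0, 3), VC(op6)=(2, 1), own-thread bump on W1 → (2, 4)
merge at op8 (invoked 14): VC(op5)=(2, 4), own-thread bump on W1 → (2, 5)
merge at op9 (invoked 17): VC(op8)=(2, 5), own-thread bump on W1 → (2, 6)
merge at op7 (invoked 13): VC(op6)=(2, 1), VC(op8)=(2, 5), own-thread bump on W0 → (3, 5)
merge at op10 (invoked 19): VC(op9)=(2, 6), own-thread bump on W1 → (2, 7)
target: VC(op6) = (2, 1)

(2, 1)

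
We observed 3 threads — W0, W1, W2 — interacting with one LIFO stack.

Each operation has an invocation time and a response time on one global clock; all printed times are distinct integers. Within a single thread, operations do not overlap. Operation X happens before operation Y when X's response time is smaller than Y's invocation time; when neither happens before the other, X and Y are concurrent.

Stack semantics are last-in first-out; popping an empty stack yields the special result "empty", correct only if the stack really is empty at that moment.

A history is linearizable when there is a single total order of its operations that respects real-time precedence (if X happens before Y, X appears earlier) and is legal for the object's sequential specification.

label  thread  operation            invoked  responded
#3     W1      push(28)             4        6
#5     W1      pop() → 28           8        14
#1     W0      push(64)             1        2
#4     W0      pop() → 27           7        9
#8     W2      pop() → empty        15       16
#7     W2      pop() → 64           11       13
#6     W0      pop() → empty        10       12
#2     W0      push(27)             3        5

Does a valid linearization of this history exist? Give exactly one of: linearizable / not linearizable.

linearizable

witness order: #1, #2, #3, #5, #4, #7, #6, #8
after step 1 (#1 push(64)): stack <64>
after step 2 (#2 push(27)): stack <64,27>
after step 3 (#3 push(28)): stack <64,27,28>
after step 4 (#5 pop() → 28): stack <64,27>
after step 5 (#4 pop() → 27): stack <64>
after step 6 (#7 pop() → 64): stack <>
after step 7 (#6 pop() → empty): stack <>
after step 8 (#8 pop() → empty): stack <>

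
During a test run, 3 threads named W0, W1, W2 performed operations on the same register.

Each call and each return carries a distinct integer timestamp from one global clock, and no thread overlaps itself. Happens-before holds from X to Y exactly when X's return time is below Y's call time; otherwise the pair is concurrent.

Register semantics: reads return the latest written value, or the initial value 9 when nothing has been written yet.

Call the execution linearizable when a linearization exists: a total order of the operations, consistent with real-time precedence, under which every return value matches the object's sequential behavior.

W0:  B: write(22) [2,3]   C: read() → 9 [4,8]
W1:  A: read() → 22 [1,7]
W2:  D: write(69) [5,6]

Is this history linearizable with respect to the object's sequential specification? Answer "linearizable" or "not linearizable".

not linearizable

the violation lands at event 8, C's response at time 8: events 1..7 linearize, events 1..8 do not
the 4 completed operations admit 8 real-time orders; each fails the register replay
for example A, B, C, D fails at step 1: A read() → 22 is not legal there
for example A, B, D, C fails at step 1: A read() → 22 is not legal there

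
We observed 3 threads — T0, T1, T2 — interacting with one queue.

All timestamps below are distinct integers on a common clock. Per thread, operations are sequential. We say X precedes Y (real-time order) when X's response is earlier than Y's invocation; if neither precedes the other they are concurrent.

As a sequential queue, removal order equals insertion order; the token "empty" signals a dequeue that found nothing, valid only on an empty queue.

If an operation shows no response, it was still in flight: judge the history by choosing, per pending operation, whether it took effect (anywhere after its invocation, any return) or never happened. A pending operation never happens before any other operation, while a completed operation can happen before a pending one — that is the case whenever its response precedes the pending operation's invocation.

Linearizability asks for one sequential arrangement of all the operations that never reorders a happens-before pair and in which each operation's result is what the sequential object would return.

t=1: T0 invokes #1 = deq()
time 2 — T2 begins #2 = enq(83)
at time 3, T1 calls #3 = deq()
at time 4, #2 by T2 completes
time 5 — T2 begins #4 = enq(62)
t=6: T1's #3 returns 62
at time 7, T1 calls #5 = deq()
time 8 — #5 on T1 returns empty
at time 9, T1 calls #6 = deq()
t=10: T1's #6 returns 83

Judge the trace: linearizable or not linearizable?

not linearizable

already the first 10 events (up to #6's response at time 10) admit no linearization; the first 9 still do
4 completed operations, 2 real-time-consistent orders — every queue replay fails
every completion of the 2 pending operations (#1, #4) was checked; none linearizes
e.g. #2, #3, #5, #6 (pending dropped): illegal at step 2, since #3 deq() → 62 cannot apply there
e.g. #3, #2, #5, #6 (pending dropped): illegal at step 1, since #3 deq() → 62 cannot apply there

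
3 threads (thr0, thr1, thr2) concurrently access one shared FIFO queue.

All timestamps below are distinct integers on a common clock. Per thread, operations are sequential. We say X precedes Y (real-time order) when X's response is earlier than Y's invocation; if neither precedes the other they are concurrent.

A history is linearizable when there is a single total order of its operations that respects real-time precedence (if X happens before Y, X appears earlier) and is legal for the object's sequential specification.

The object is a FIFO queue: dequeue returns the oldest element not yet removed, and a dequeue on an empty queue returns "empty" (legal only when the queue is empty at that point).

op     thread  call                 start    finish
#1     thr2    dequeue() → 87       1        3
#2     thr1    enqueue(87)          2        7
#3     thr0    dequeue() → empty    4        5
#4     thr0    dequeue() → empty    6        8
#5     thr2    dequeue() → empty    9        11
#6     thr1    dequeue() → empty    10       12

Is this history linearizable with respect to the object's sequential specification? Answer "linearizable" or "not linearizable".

linearizable

witness order: #2, #1, #3, #4, #5, #6
step 1: #2 enqueue(87) — queue <87>
step 2: #1 dequeue() → 87 — queue <>
step 3: #3 dequeue() → empty — queue <>
step 4: #4 dequeue() → empty — queue <>
step 5: #5 dequeue() → empty — queue <>
step 6: #6 dequeue() → empty — queue <>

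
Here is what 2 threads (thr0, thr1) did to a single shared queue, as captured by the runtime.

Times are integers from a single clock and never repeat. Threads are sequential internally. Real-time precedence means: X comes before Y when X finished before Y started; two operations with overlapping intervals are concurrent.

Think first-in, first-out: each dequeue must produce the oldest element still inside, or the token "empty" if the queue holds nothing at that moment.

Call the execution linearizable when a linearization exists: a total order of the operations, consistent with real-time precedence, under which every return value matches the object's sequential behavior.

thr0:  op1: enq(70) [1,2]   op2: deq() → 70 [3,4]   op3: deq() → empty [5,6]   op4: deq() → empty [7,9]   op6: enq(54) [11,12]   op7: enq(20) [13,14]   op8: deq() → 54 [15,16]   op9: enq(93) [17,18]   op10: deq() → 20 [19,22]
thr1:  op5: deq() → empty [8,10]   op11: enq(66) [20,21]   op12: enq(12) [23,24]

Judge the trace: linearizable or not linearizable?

linearizable

one valid linearization: op1, op2, op3, op4, op5, op6, op7, op8, op9, op10, op11, op12
after step 1 (op1 enq(70)): queue <70>
after step 2 (op2 deq() → 70): queue <>
after step 3 (op3 deq() → empty): queue <>
after step 4 (op4 deq() → empty): queue <>
after step 5 (op5 deq() → empty): queue <>
after step 6 (op6 enq(54)): queue <54>
after step 7 (op7 enq(20)): queue <54,20>
after step 8 (op8 deq() → 54): queue <20>
after step 9 (op9 enq(93)): queue <20,93>
after step 10 (op10 deq() → 20): queue <93>
after step 11 (op11 enq(66)): queue <93,66>
after step 12 (op12 enq(12)): queue <93,66,12>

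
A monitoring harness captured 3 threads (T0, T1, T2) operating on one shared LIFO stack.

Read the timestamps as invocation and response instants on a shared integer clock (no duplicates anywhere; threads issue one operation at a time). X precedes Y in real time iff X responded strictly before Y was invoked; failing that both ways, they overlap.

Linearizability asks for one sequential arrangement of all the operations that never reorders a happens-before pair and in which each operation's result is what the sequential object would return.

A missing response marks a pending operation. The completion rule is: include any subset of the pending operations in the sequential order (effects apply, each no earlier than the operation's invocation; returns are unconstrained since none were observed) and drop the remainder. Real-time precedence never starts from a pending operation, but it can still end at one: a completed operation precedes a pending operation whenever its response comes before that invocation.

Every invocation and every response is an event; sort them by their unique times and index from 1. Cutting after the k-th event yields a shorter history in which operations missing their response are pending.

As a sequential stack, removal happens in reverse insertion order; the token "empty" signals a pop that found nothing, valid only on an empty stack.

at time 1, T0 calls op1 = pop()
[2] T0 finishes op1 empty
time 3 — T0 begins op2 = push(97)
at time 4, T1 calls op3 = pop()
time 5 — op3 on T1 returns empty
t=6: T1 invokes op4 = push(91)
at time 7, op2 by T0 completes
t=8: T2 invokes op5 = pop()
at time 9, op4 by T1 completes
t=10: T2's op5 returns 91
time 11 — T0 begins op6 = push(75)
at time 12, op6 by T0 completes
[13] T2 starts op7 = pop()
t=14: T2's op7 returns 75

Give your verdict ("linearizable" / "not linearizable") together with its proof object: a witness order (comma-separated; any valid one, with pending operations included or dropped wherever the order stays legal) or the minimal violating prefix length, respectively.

linearizable — witness: op1, op3, op2, op4, op5, op6, op7

step 1: op1 pop() → empty — stack <>
step 2: op3 pop() → empty — stack <>
step 3: op2 push(97) — stack <97>
step 4: op4 push(91) — stack <97,91>
step 5: op5 pop() → 91 — stack <97>
step 6: op6 push(75) — stack <97,75>
step 7: op7 pop() → 75 — stack <97>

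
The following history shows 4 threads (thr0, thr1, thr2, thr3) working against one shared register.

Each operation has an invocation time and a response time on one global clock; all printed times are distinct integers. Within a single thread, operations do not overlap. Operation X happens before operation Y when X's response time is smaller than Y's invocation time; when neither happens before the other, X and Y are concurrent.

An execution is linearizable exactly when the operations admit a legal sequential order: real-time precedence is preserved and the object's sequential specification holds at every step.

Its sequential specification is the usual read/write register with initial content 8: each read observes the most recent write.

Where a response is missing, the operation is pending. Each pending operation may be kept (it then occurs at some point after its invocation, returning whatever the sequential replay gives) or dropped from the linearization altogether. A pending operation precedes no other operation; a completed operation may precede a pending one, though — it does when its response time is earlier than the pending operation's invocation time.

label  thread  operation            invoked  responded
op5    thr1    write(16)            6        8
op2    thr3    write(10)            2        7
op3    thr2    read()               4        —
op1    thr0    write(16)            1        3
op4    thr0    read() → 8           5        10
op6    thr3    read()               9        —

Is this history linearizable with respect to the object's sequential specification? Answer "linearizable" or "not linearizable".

already the first 10 events (up to op4's response at time 10) admit no linearization; the first 9 still do
checked exhaustively: 8 real-time-consistent orders of 4 completed operations, zero legal register replays
including or dropping the 2 pending operations (op3, op6) in any combination fails
one such order, op1, op2, op4, op5 (pending dropped), breaks at step 3 where op4 read() → 8 is illegal
one such order, op1, op2, op5, op4 (pending dropped), breaks at step 4 where op4 read() → 8 is illegal

not linearizable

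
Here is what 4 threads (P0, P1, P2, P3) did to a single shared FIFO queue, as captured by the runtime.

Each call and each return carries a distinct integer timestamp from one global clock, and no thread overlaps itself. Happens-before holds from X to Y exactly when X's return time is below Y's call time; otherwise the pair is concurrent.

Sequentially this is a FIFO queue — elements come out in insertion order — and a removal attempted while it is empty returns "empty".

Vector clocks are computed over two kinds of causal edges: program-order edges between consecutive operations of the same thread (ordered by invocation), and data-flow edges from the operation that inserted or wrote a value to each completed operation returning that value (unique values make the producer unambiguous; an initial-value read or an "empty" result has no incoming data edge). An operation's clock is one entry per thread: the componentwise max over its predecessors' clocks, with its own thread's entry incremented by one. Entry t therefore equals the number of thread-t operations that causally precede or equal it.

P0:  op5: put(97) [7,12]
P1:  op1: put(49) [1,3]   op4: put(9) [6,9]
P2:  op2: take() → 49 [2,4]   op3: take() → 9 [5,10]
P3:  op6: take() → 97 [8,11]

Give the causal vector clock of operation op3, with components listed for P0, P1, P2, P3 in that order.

(0, 2, 2, 0)

root op op1, invoked 1: fresh clock plus P1's own tick → (0, 1, 0, 0)
root op op5, invoked 7: fresh clock plus P0's own tick → (1, 0, 0, 0)
merge at op2 (invoked 2): VC(op1)=(0, 1, 0, 0), own-thread bump on P2 → (0, 1, 1, 0)
merge at op4 (invoked 6): VC(op1)=(0, 1, 0, 0), own-thread bump on P1 → (0, 2, 0, 0)
merge at op6 (invoked 8): VC(op5)=(1, 0, 0, 0), own-thread bump on P3 → (1, 0, 0, 1)
merge at op3 (invoked 5): VC(op2)=(0, 1, 1, 0), VC(op4)=(0, 2, 0, 0), own-thread bump on P2 → (0, 2, 2, 0)
target: VC(op3) = (0, 2, 2, 0)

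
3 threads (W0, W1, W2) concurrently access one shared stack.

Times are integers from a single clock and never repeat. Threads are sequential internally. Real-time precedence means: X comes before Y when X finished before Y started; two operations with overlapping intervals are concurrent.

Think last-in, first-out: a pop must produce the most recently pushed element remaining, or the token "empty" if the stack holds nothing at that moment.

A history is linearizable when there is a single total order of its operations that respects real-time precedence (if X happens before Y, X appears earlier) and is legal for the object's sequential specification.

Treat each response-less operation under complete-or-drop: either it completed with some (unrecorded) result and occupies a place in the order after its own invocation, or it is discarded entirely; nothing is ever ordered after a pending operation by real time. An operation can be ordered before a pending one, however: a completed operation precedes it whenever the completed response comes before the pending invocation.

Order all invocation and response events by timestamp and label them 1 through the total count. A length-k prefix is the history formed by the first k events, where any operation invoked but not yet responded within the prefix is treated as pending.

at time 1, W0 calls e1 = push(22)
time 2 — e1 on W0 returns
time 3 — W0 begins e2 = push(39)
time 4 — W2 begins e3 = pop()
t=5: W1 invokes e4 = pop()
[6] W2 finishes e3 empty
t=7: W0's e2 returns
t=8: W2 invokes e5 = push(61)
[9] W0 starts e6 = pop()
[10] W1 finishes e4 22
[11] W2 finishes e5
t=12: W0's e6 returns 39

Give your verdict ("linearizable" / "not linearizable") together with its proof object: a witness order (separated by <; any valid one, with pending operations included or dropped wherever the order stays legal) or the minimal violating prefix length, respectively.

linearizable — witness: e1 < e4 < e3 < e2 < e6 < e5

step 1: e1 push(22) — stack <22>
step 2: e4 pop() → 22 — stack <>
step 3: e3 pop() → empty — stack <>
step 4: e2 push(39) — stack <39>
step 5: e6 pop() → 39 — stack <>
step 6: e5 push(61) — stack <61>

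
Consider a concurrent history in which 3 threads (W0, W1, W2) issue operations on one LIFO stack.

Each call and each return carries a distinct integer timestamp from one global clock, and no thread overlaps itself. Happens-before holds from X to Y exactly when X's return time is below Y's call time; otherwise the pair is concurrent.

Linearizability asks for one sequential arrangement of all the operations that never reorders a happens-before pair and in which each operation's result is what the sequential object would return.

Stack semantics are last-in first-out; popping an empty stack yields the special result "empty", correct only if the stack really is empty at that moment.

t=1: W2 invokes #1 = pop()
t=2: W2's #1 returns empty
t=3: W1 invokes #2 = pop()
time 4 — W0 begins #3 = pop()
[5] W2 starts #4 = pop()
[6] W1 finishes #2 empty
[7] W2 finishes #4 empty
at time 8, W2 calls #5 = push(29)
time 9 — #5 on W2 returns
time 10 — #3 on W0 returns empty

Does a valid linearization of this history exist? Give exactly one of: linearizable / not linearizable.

one valid linearization: #1, #2, #3, #4, #5
after step 1 (#1 pop() → empty): stack <>
after step 2 (#2 pop() → empty): stack <>
after step 3 (#3 pop() → empty): stack <>
after step 4 (#4 pop() → empty): stack <>
after step 5 (#5 push(29)): stack <29>

linearizable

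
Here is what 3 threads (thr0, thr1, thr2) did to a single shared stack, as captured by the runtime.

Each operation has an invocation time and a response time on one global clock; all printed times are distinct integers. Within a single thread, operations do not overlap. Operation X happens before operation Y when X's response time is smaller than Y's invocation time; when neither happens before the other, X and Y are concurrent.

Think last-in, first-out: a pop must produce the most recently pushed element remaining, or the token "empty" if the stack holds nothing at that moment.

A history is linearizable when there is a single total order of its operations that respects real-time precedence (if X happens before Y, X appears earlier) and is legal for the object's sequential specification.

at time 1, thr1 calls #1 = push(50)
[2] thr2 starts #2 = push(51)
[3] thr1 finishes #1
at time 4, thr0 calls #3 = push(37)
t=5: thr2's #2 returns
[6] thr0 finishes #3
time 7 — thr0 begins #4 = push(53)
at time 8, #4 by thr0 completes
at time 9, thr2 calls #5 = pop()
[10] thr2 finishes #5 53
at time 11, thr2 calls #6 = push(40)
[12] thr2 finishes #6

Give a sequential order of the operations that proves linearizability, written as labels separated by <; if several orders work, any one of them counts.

1. #1 push(50), leaving stack <50>
2. #2 push(51), leaving stack <50,51>
3. #3 push(37), leaving stack <50,51,37>
4. #4 push(53), leaving stack <50,51,37,53>
5. #5 pop() → 53, leaving stack <50,51,37>
6. #6 push(40), leaving stack <50,51,37,40>

#1 < #2 < #3 < #4 < #5 < #6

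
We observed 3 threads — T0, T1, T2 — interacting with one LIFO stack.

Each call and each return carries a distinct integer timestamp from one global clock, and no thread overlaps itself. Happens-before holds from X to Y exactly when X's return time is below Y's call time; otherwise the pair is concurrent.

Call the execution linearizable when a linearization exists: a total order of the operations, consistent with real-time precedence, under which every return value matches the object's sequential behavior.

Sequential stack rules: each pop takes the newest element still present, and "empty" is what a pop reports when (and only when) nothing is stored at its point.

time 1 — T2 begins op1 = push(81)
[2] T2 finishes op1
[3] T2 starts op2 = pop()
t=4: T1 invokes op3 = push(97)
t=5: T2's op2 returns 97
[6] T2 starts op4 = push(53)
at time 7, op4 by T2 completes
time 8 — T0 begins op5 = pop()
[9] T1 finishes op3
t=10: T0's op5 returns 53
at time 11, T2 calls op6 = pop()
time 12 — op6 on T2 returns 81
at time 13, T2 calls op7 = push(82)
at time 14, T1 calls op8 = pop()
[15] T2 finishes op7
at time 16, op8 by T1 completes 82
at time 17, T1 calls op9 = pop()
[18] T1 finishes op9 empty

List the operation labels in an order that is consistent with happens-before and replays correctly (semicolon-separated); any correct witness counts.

op1; op3; op2; op4; op5; op6; op7; op8; op9

after step 1 (op1 push(81)): stack <81>
after step 2 (op3 push(97)): stack <81,97>
after step 3 (op2 pop() → 97): stack <81>
after step 4 (op4 push(53)): stack <81,53>
after step 5 (op5 pop() → 53): stack <81>
after step 6 (op6 pop() → 81): stack <>
after step 7 (op7 push(82)): stack <82>
after step 8 (op8 pop() → 82): stack <>
after step 9 (op9 pop() → empty): stack <>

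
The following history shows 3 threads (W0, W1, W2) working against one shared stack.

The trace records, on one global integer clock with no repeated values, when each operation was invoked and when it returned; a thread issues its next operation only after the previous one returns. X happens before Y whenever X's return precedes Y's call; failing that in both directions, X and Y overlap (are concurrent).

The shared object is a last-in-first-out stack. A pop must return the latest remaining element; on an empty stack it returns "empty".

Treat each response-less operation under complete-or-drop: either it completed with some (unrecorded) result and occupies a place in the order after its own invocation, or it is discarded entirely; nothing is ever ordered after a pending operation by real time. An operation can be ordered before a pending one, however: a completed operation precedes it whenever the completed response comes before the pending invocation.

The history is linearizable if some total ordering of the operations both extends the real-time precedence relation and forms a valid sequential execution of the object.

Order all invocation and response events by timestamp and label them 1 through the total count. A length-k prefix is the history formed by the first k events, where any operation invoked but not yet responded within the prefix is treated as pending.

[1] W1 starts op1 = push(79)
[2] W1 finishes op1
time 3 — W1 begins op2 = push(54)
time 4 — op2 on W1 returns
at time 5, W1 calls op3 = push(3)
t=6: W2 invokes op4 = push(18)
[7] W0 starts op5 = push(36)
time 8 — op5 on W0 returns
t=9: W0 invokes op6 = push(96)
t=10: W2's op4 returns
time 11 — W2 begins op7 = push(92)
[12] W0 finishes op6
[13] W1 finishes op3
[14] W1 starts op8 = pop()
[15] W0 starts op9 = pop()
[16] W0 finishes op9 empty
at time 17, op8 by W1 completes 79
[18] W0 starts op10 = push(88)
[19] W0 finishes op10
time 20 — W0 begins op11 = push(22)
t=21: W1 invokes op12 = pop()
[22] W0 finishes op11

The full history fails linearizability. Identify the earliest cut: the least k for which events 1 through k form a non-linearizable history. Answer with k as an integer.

events 1..15 are still linearizable — one witness is op1, op2, op3, op4, op5, op6:
1. op1 push(79), leaving stack <79>
2. op2 push(54), leaving stack <79,54>
3. op3 push(3), leaving stack <79,54,3>
4. op4 push(18), leaving stack <79,54,3,18>
5. op5 push(36), leaving stack <79,54,3,18,36>
6. op6 push(96), leaving stack <79,54,3,18,36,96>
at event 16 (op9's time-16 response) nothing linearizes any more
every completion of the 2 pending operations (op7, op8) was checked; none linearizes
sample order op1, op2, op3, op4, op5, op6, op9 (pending dropped) stalls at step 7 — op9 pop() → empty has no legal effect
sample order op1, op2, op3, op5, op4, op6, op9 (pending dropped) stalls at step 7 — op9 pop() → empty has no legal effect

16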